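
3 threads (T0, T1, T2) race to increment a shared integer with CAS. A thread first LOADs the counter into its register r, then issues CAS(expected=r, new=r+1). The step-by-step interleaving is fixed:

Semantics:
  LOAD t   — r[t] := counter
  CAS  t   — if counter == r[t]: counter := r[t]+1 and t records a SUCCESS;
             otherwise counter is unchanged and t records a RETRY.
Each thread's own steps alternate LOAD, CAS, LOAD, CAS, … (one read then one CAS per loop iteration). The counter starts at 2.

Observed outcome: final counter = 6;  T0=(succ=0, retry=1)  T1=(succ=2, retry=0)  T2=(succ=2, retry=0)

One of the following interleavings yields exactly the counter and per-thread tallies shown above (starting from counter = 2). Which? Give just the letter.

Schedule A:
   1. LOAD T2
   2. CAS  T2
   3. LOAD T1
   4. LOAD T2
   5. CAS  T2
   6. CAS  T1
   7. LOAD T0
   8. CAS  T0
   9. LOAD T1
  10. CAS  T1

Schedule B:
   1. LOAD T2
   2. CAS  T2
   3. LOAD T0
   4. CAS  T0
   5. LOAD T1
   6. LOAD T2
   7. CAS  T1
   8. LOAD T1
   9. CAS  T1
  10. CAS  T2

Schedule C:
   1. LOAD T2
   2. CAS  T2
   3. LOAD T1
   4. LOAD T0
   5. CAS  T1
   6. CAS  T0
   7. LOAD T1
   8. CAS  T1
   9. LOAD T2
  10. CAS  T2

Run C:
T2 LOAD — after: cnt=2, r=2 — load
T2 CAS — after: cnt=3, r=2 — ok
T1 LOAD — after: cnt=3, r=3 — load
T0 LOAD — after: cnt=3, r=3 — load
T1 CAS — after: cnt=4, r=3 — ok
T0 CAS — after: cnt=4, r=3 — retry
T1 LOAD — after: cnt=4, r=4 — load
T1 CAS — after: cnt=5, r=4 — ok
T2 LOAD — after: cnt=5, r=5 — load
T2 CAS — after: cnt=6, r=5 — ok

C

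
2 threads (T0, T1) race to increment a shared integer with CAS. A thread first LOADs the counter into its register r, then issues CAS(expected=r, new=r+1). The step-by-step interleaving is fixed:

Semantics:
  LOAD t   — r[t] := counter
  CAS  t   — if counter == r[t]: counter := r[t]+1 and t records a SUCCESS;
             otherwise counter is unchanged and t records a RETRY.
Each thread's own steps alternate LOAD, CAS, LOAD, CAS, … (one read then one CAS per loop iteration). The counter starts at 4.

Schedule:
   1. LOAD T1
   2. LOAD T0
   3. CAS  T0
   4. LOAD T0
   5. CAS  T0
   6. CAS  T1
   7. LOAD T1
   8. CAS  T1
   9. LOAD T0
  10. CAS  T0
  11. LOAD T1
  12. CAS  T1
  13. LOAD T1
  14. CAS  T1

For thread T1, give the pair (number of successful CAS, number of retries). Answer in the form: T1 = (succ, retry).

T1 = (3, 1)

step 1: T1 LOAD ⇒ load; ctr=4 reg=4
step 2: T0 LOAD ⇒ load; ctr=4 reg=4
step 3: T0 CAS ⇒ ok; ctr=5 reg=4
step 4: T0 LOAD ⇒ load; ctr=5 reg=5
step 5: T0 CAS ⇒ ok; ctr=6 reg=5
step 6: T1 CAS ⇒ retry; ctr=6 reg=4
step 7: T1 LOAD ⇒ load; ctr=6 reg=6
step 8: T1 CAS ⇒ ok; ctr=7 reg=6
step 9: T0 LOAD ⇒ load; ctr=7 reg=7
step 10: T0 CAS ⇒ ok; ctr=8 reg=7
step 11: T1 LOAD ⇒ load; ctr=8 reg=8
step 12: T1 CAS ⇒ ok; ctr=9 reg=8
step 13: T1 LOAD ⇒ load; ctr=9 reg=9
step 14: T1 CAS ⇒ ok; ctr=10 reg=9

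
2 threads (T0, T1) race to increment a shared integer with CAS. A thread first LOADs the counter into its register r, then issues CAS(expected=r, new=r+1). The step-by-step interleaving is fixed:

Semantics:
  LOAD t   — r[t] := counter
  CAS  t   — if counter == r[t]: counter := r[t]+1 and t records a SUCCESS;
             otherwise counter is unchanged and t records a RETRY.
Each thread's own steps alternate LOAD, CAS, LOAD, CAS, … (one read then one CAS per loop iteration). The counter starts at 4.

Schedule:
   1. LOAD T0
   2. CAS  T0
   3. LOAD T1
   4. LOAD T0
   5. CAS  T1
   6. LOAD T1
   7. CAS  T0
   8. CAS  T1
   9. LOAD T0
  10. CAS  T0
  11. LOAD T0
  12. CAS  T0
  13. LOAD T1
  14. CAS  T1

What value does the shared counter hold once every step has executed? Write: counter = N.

#1 T0 reads 4
#2 T0 CAS(4→5) writes; counter now 5
#3 T1 reads 5
#4 T0 reads 5
#5 T1 CAS(5→6) writes; counter now 6
#6 T1 reads 6
#7 T0 CAS(5→6) fails; counter now 6
#8 T1 CAS(6→7) writes; counter now 7
#9 T0 reads 7
#10 T0 CAS(7→8) writes; counter now 8
#11 T0 reads 8
#12 T0 CAS(8→9) writes; counter now 9
#13 T1 reads 9
#14 T1 CAS(9→10) writes; counter now 10

counter = 10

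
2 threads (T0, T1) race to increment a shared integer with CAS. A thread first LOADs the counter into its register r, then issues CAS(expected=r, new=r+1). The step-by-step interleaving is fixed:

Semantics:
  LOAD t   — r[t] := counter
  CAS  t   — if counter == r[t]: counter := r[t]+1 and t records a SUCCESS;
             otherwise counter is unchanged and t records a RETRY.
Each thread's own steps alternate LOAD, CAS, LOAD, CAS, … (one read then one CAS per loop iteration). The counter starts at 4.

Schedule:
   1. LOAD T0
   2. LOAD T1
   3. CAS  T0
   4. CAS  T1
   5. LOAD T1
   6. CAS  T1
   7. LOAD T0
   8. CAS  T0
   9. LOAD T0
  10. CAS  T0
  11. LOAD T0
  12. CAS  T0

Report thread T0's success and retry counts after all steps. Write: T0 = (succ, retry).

step 1: T0 LOAD ⇒ load; ctr=4 reg=4
step 2: T1 LOAD ⇒ load; ctr=4 reg=4
step 3: T0 CAS ⇒ ok; ctr=5 reg=4
step 4: T1 CAS ⇒ retry; ctr=5 reg=4
step 5: T1 LOAD ⇒ load; ctr=5 reg=5
step 6: T1 CAS ⇒ ok; ctr=6 reg=5
step 7: T0 LOAD ⇒ load; ctr=6 reg=6
step 8: T0 CAS ⇒ ok; ctr=7 reg=6
step 9: T0 LOAD ⇒ load; ctr=7 reg=7
step 10: T0 CAS ⇒ ok; ctr=8 reg=7
step 11: T0 LOAD ⇒ load; ctr=8 reg=8
step 12: T0 CAS ⇒ ok; ctr=9 reg=8

T0 = (4, 0)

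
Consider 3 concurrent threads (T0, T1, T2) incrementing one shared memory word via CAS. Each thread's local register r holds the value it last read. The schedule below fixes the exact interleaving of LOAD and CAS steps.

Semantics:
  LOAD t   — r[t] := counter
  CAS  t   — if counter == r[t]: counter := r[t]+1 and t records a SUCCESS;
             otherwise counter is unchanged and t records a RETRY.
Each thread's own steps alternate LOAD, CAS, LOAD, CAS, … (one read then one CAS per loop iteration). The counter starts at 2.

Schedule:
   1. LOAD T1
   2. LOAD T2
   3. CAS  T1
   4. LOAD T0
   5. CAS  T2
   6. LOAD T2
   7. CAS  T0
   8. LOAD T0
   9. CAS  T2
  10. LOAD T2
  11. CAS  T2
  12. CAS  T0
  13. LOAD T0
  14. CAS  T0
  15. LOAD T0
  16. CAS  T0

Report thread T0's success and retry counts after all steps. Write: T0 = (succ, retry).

1. LOAD T1 → mem=2 r[T1]=2 [LOAD]
2. LOAD T2 → mem=2 r[T2]=2 [LOAD]
3. CAS T1 → mem=3 r[T1]=2 [OK]
4. LOAD T0 → mem=3 r[T0]=3 [LOAD]
5. CAS T2 → mem=3 r[T2]=2 [RETRY]
6. LOAD T2 → mem=3 r[T2]=3 [LOAD]
7. CAS T0 → mem=4 r[T0]=3 [OK]
8. LOAD T0 → mem=4 r[T0]=4 [LOAD]
9. CAS T2 → mem=4 r[T2]=3 [RETRY]
10. LOAD T2 → mem=4 r[T2]=4 [LOAD]
11. CAS T2 → mem=5 r[T2]=4 [OK]
12. CAS T0 → mem=5 r[T0]=4 [RETRY]
13. LOAD T0 → mem=5 r[T0]=5 [LOAD]
14. CAS T0 → mem=6 r[T0]=5 [OK]
15. LOAD T0 → mem=6 r[T0]=6 [LOAD]
16. CAS T0 → mem=7 r[T0]=6 [OK]

T0 = (3, 1)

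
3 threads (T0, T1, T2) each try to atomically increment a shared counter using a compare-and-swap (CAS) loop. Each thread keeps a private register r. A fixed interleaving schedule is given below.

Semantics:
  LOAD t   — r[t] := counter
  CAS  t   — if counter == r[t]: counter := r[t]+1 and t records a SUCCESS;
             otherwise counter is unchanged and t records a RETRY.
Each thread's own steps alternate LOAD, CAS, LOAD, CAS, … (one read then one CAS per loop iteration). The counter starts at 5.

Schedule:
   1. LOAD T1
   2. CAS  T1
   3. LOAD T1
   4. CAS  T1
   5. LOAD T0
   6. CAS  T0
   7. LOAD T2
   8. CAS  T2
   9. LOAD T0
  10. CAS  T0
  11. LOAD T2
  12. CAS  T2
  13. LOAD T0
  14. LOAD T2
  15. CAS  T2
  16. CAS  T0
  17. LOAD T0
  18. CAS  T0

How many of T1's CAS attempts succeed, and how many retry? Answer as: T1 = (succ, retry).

T1 = (2, 0)

1. LOAD T1 → mem=5 r[T1]=5 [LOAD]
2. CAS T1 → mem=6 r[T1]=5 [OK]
3. LOAD T1 → mem=6 r[T1]=6 [LOAD]
4. CAS T1 → mem=7 r[T1]=6 [OK]
5. LOAD T0 → mem=7 r[T0]=7 [LOAD]
6. CAS T0 → mem=8 r[T0]=7 [OK]
7. LOAD T2 → mem=8 r[T2]=8 [LOAD]
8. CAS T2 → mem=9 r[T2]=8 [OK]
9. LOAD T0 → mem=9 r[T0]=9 [LOAD]
10. CAS T0 → mem=10 r[T0]=9 [OK]
11. LOAD T2 → mem=10 r[T2]=10 [LOAD]
12. CAS T2 → mem=11 r[T2]=10 [OK]
13. LOAD T0 → mem=11 r[T0]=11 [LOAD]
14. LOAD T2 → mem=11 r[T2]=11 [LOAD]
15. CAS T2 → mem=12 r[T2]=11 [OK]
16. CAS T0 → mem=12 r[T0]=11 [RETRY]
17. LOAD T0 → mem=12 r[T0]=12 [LOAD]
18. CAS T0 → mem=13 r[T0]=12 [OK]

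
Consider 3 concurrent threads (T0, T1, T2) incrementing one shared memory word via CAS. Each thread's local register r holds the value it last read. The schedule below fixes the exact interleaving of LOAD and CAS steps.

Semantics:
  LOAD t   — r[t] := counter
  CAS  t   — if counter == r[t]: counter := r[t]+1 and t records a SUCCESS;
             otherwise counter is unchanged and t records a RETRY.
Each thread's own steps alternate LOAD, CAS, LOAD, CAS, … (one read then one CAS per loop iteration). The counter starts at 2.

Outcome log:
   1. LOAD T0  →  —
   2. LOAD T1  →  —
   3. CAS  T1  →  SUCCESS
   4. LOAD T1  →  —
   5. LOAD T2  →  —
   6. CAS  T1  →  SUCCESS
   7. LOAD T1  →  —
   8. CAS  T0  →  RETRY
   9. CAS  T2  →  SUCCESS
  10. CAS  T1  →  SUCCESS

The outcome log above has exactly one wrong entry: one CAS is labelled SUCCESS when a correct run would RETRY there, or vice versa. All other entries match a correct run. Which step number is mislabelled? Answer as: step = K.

Re-executing:
#1 T0 reads 2
#2 T1 reads 2
#3 T1 CAS(2→3) writes; counter now 3
#4 T1 reads 3
#5 T2 reads 3
#6 T1 CAS(3→4) writes; counter now 4
#7 T1 reads 4
#8 T0 CAS(2→3) fails; counter now 4
#9 T2 CAS(3→4) fails; counter now 4
#10 T1 CAS(4→5) writes; counter now 5
Mismatch at 9.

step = 9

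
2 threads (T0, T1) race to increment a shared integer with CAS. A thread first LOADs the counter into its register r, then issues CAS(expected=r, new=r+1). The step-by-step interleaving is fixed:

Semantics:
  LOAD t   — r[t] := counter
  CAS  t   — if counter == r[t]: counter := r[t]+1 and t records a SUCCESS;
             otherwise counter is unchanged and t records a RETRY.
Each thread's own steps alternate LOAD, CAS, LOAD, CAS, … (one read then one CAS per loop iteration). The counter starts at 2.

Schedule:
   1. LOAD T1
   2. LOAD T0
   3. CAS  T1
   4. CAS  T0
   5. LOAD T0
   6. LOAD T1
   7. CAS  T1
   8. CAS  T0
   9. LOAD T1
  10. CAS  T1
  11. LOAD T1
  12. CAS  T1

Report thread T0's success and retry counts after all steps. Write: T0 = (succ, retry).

[1] T1.load  rd  (counter 2, T1.r 2)
[2] T0.load  rd  (counter 2, T0.r 2)
[3] T1.cas  hit  (counter 3, T1.r 2)
[4] T0.cas  miss  (counter 3, T0.r 2)
[5] T0.load  rd  (counter 3, T0.r 3)
[6] T1.load  rd  (counter 3, T1.r 3)
[7] T1.cas  hit  (counter 4, T1.r 3)
[8] T0.cas  miss  (counter 4, T0.r 3)
[9] T1.load  rd  (counter 4, T1.r 4)
[10] T1.cas  hit  (counter 5, T1.r 4)
[11] T1.load  rd  (counter 5, T1.r 5)
[12] T1.cas  hit  (counter 6, T1.r 5)

T0 = (0, 2)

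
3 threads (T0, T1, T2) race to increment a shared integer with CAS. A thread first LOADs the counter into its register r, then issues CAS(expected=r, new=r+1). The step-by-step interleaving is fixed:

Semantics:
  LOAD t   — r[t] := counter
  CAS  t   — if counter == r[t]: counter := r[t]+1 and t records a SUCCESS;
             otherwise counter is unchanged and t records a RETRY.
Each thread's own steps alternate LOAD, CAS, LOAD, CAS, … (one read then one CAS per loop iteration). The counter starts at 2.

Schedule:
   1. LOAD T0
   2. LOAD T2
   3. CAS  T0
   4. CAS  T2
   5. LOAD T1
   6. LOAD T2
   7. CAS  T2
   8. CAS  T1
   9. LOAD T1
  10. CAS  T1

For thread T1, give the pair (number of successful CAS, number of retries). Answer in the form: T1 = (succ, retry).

T1 = (1, 1)

[1] T0.load  rd  (counter 2, T0.r 2)
[2] T2.load  rd  (counter 2, T2.r 2)
[3] T0.cas  hit  (counter 3, T0.r 2)
[4] T2.cas  miss  (counter 3, T2.r 2)
[5] T1.load  rd  (counter 3, T1.r 3)
[6] T2.load  rd  (counter 3, T2.r 3)
[7] T2.cas  hit  (counter 4, T2.r 3)
[8] T1.cas  miss  (counter 4, T1.r 3)
[9] T1.load  rd  (counter 4, T1.r 4)
[10] T1.cas  hit  (counter 5, T1.r 4)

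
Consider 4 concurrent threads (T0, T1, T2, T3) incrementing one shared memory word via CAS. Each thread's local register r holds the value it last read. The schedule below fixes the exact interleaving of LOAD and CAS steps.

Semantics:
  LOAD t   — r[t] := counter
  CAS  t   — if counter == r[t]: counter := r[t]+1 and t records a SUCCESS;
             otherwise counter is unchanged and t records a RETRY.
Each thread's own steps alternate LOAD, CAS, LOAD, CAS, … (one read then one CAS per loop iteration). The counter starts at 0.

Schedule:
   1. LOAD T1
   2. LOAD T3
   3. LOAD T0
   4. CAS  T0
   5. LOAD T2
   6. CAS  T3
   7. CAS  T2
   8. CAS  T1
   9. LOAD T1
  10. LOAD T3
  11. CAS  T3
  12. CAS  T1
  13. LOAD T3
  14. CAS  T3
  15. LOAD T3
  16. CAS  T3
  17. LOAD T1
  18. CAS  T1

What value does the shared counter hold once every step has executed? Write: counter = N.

[1] T1.load  rd  (counter 0, T1.r 0)
[2] T3.load  rd  (counter 0, T3.r 0)
[3] T0.load  rd  (counter 0, T0.r 0)
[4] T0.cas  hit  (counter 1, T0.r 0)
[5] T2.load  rd  (counter 1, T2.r 1)
[6] T3.cas  miss  (counter 1, T3.r 0)
[7] T2.cas  hit  (counter 2, T2.r 1)
[8] T1.cas  miss  (counter 2, T1.r 0)
[9] T1.load  rd  (counter 2, T1.r 2)
[10] T3.load  rd  (counter 2, T3.r 2)
[11] T3.cas  hit  (counter 3, T3.r 2)
[12] T1.cas  miss  (counter 3, T1.r 2)
[13] T3.load  rd  (counter 3, T3.r 3)
[14] T3.cas  hit  (counter 4, T3.r 3)
[15] T3.load  rd  (counter 4, T3.r 4)
[16] T3.cas  hit  (counter 5, T3.r 4)
[17] T1.load  rd  (counter 5, T1.r 5)
[18] T1.cas  hit  (counter 6, T1.r 5)

counter = 6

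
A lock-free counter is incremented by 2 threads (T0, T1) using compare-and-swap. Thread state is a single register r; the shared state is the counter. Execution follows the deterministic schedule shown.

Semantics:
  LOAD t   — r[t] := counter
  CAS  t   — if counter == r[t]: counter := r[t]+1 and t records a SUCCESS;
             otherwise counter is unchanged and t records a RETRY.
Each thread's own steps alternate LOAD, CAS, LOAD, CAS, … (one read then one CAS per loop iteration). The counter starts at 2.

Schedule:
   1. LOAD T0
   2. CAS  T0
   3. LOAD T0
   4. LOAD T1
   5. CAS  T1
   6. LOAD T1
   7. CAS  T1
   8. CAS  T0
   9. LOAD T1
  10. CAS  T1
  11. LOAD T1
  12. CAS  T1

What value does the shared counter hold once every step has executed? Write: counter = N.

1. LOAD T0 → mem=2 r[T0]=2 [LOAD]
2. CAS T0 → mem=3 r[T0]=2 [OK]
3. LOAD T0 → mem=3 r[T0]=3 [LOAD]
4. LOAD T1 → mem=3 r[T1]=3 [LOAD]
5. CAS T1 → mem=4 r[T1]=3 [OK]
6. LOAD T1 → mem=4 r[T1]=4 [LOAD]
7. CAS T1 → mem=5 r[T1]=4 [OK]
8. CAS T0 → mem=5 r[T0]=3 [RETRY]
9. LOAD T1 → mem=5 r[T1]=5 [LOAD]
10. CAS T1 → mem=6 r[T1]=5 [OK]
11. LOAD T1 → mem=6 r[T1]=6 [LOAD]
12. CAS T1 → mem=7 r[T1]=6 [OK]

counter = 7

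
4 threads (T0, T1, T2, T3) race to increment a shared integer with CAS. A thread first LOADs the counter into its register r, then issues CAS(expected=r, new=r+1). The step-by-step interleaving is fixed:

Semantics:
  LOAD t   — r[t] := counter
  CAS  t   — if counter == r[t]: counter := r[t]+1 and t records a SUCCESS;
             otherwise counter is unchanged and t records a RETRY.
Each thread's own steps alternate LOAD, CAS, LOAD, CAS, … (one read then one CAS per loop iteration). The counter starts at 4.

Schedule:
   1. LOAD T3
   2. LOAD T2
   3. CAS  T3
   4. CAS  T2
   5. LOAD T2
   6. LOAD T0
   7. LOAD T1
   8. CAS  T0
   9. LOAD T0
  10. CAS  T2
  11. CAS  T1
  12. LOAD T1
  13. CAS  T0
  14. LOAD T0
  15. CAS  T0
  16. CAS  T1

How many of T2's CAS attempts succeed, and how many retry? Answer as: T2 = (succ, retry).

step 1: T3 LOAD ⇒ load; ctr=4 reg=4
step 2: T2 LOAD ⇒ load; ctr=4 reg=4
step 3: T3 CAS ⇒ ok; ctr=5 reg=4
step 4: T2 CAS ⇒ retry; ctr=5 reg=4
step 5: T2 LOAD ⇒ load; ctr=5 reg=5
step 6: T0 LOAD ⇒ load; ctr=5 reg=5
step 7: T1 LOAD ⇒ load; ctr=5 reg=5
step 8: T0 CAS ⇒ ok; ctr=6 reg=5
step 9: T0 LOAD ⇒ load; ctr=6 reg=6
step 10: T2 CAS ⇒ retry; ctr=6 reg=5
step 11: T1 CAS ⇒ retry; ctr=6 reg=5
step 12: T1 LOAD ⇒ load; ctr=6 reg=6
step 13: T0 CAS ⇒ ok; ctr=7 reg=6
step 14: T0 LOAD ⇒ load; ctr=7 reg=7
step 15: T0 CAS ⇒ ok; ctr=8 reg=7
step 16: T1 CAS ⇒ retry; ctr=8 reg=6

T2 = (0, 2)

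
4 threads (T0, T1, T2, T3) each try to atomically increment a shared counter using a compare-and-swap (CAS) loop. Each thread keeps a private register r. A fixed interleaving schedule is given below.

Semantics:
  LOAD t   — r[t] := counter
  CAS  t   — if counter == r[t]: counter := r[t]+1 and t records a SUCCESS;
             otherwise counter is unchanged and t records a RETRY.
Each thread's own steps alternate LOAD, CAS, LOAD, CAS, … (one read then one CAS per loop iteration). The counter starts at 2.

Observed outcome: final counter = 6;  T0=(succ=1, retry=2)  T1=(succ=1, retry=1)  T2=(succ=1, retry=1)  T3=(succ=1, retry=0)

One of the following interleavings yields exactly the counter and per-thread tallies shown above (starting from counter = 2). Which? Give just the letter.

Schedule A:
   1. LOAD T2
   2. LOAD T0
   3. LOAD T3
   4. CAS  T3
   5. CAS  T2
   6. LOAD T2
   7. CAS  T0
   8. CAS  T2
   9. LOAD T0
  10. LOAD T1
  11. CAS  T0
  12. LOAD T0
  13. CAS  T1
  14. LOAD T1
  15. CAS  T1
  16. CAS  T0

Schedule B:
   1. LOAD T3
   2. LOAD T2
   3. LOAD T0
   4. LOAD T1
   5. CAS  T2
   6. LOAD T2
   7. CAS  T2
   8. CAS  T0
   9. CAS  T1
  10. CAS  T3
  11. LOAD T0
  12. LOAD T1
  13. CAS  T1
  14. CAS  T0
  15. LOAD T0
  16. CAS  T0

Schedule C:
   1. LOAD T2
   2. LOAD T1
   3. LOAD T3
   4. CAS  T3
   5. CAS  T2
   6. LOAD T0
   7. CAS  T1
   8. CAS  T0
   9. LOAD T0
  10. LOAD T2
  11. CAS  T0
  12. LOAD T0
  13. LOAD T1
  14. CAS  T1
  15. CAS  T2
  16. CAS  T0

A

Run A:
#1 T2 reads 2
#2 T0 reads 2
#3 T3 reads 2
#4 T3 CAS(2→3) writes; counter now 3
#5 T2 CAS(2→3) fails; counter now 3
#6 T2 reads 3
#7 T0 CAS(2→3) fails; counter now 3
#8 T2 CAS(3→4) writes; counter now 4
#9 T0 reads 4
#10 T1 reads 4
#11 T0 CAS(4→5) writes; counter now 5
#12 T0 reads 5
#13 T1 CAS(4→5) fails; counter now 5
#14 T1 reads 5
#15 T1 CAS(5→6) writes; counter now 6
#16 T0 CAS(5→6) fails; counter now 6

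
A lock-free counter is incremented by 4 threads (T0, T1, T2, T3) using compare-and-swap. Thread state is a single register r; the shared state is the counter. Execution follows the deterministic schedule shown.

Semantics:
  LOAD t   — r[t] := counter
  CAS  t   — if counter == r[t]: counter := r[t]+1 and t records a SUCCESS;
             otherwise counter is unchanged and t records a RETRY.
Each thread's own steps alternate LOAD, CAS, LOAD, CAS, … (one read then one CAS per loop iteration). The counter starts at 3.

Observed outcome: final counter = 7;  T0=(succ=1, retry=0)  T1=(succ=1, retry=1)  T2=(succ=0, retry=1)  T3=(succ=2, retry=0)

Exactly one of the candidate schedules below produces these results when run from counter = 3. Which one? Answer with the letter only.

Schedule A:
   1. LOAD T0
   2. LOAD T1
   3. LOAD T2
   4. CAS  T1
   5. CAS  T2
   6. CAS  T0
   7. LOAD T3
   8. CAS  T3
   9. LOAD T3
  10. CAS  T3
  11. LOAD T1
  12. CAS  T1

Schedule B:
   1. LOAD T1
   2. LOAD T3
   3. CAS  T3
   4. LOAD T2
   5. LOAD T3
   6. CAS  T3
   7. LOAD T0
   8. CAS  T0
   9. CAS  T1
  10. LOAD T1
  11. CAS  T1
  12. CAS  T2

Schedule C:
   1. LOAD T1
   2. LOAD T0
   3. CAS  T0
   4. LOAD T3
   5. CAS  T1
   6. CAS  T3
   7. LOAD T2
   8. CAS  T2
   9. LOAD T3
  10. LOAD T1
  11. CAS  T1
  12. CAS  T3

B

Simulating candidate B:
[1] T1.load  rd  (counter 3, T1.r 3)
[2] T3.load  rd  (counter 3, T3.r 3)
[3] T3.cas  hit  (counter 4, T3.r 3)
[4] T2.load  rd  (counter 4, T2.r 4)
[5] T3.load  rd  (counter 4, T3.r 4)
[6] T3.cas  hit  (counter 5, T3.r 4)
[7] T0.load  rd  (counter 5, T0.r 5)
[8] T0.cas  hit  (counter 6, T0.r 5)
[9] T1.cas  miss  (counter 6, T1.r 3)
[10] T1.load  rd  (counter 6, T1.r 6)
[11] T1.cas  hit  (counter 7, T1.r 6)
[12] T2.cas  miss  (counter 7, T2.r 4)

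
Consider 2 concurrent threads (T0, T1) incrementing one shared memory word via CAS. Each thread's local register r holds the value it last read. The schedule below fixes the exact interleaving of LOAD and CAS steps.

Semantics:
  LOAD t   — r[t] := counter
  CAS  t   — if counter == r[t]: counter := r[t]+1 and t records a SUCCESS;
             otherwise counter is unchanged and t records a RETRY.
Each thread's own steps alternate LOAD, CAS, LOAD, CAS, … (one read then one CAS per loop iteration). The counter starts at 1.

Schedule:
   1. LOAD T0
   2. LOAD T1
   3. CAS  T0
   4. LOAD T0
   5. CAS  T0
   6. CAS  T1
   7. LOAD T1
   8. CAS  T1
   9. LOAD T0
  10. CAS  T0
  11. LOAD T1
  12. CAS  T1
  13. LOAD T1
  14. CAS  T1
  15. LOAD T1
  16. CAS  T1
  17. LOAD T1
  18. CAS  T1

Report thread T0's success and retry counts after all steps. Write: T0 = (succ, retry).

   1) LOAD T0:  M=1  r_T0=1
   2) LOAD T1:  M=1  r_T1=1
   3) CAS  T0:  M=2  r_T0=1 ✓
   4) LOAD T0:  M=2  r_T0=2
   5) CAS  T0:  M=3  r_T0=2 ✓
   6) CAS  T1:  M=3  r_T1=1 ✗
   7) LOAD T1:  M=3  r_T1=3
   8) CAS  T1:  M=4  r_T1=3 ✓
   9) LOAD T0:  M=4  r_T0=4
  10) CAS  T0:  M=5  r_T0=4 ✓
  11) LOAD T1:  M=5  r_T1=5
  12) CAS  T1:  M=6  r_T1=5 ✓
  13) LOAD T1:  M=6  r_T1=6
  14) CAS  T1:  M=7  r_T1=6 ✓
  15) LOAD T1:  M=7  r_T1=7
  16) CAS  T1:  M=8  r_T1=7 ✓
  17) LOAD T1:  M=8  r_T1=8
  18) CAS  T1:  M=9  r_T1=8 ✓

T0 = (3, 0)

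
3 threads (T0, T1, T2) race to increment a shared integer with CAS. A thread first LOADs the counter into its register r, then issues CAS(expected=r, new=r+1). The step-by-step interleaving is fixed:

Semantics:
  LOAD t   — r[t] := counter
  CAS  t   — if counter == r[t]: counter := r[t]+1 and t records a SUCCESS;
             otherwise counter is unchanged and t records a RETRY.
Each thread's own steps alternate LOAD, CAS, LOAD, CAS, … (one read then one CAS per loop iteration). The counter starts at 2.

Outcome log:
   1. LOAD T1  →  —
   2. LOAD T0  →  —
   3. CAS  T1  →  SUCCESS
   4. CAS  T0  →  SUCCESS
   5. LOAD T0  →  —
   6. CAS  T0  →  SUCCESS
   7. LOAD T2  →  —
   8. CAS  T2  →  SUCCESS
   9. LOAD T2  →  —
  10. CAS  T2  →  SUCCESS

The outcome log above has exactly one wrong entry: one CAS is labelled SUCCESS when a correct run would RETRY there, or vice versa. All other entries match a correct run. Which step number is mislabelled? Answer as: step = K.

step = 4

Re-executing:
1. LOAD T1 → mem=2 r[T1]=2 [LOAD]
2. LOAD T0 → mem=2 r[T0]=2 [LOAD]
3. CAS T1 → mem=3 r[T1]=2 [OK]
4. CAS T0 → mem=3 r[T0]=2 [RETRY]
5. LOAD T0 → mem=3 r[T0]=3 [LOAD]
6. CAS T0 → mem=4 r[T0]=3 [OK]
7. LOAD T2 → mem=4 r[T2]=4 [LOAD]
8. CAS T2 → mem=5 r[T2]=4 [OK]
9. LOAD T2 → mem=5 r[T2]=5 [LOAD]
10. CAS T2 → mem=6 r[T2]=5 [OK]
Mismatch at 4.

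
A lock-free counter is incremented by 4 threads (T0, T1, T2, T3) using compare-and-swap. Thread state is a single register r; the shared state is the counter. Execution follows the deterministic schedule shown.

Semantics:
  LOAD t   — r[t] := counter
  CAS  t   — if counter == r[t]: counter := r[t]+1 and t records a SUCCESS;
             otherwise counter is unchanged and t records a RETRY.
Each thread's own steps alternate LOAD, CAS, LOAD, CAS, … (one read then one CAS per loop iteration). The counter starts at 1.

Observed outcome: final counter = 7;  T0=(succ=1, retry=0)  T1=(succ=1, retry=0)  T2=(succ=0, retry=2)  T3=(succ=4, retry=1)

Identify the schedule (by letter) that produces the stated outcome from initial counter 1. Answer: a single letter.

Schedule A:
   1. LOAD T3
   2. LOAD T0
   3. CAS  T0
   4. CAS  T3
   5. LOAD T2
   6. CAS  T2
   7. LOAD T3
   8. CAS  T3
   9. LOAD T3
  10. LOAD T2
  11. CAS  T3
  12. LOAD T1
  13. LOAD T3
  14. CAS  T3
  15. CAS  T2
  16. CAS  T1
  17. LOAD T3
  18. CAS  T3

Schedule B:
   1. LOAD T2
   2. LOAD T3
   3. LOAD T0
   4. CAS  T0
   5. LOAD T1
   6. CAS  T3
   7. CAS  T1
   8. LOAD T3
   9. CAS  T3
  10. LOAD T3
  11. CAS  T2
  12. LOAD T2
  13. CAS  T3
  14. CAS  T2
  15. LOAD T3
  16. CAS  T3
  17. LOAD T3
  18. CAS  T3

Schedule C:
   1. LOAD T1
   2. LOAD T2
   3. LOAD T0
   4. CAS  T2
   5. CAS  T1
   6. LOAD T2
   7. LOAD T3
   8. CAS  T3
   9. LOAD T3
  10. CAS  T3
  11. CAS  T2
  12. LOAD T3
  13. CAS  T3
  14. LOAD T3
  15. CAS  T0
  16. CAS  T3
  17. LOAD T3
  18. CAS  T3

B

Simulating candidate B:
step 1: T2 LOAD ⇒ load; ctr=1 reg=1
step 2: T3 LOAD ⇒ load; ctr=1 reg=1
step 3: T0 LOAD ⇒ load; ctr=1 reg=1
step 4: T0 CAS ⇒ ok; ctr=2 reg=1
step 5: T1 LOAD ⇒ load; ctr=2 reg=2
step 6: T3 CAS ⇒ retry; ctr=2 reg=1
step 7: T1 CAS ⇒ ok; ctr=3 reg=2
step 8: T3 LOAD ⇒ load; ctr=3 reg=3
step 9: T3 CAS ⇒ ok; ctr=4 reg=3
step 10: T3 LOAD ⇒ load; ctr=4 reg=4
step 11: T2 CAS ⇒ retry; ctr=4 reg=1
step 12: T2 LOAD ⇒ load; ctr=4 reg=4
step 13: T3 CAS ⇒ ok; ctr=5 reg=4
step 14: T2 CAS ⇒ retry; ctr=5 reg=4
step 15: T3 LOAD ⇒ load; ctr=5 reg=5
step 16: T3 CAS ⇒ ok; ctr=6 reg=5
step 17: T3 LOAD ⇒ load; ctr=6 reg=6
step 18: T3 CAS ⇒ ok; ctr=7 reg=6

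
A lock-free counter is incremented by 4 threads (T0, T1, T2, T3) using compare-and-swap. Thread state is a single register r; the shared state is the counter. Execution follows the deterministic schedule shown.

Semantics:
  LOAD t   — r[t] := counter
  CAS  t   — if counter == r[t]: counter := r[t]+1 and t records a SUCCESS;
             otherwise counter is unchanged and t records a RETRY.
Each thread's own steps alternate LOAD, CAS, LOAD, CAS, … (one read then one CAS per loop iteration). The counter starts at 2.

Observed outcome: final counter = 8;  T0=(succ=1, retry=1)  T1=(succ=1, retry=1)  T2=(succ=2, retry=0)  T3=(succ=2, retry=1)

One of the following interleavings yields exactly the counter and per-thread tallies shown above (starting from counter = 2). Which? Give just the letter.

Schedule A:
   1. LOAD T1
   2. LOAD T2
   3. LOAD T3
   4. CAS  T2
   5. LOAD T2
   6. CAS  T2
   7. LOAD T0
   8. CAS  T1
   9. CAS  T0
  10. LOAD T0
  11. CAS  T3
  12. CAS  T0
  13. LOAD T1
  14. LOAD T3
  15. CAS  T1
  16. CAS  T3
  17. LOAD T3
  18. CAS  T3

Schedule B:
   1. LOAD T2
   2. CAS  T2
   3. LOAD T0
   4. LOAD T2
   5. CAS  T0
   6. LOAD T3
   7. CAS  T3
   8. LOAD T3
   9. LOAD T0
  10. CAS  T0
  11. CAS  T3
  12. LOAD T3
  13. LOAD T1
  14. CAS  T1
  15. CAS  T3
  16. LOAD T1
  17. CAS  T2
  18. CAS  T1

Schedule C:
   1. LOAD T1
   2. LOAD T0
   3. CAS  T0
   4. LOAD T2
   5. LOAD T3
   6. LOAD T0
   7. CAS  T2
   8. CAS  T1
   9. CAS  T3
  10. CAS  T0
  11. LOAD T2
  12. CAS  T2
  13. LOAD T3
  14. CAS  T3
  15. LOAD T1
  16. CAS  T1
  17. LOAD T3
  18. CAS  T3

C

Run C:
T1 LOAD — after: cnt=2, r=2 — load
T0 LOAD — after: cnt=2, r=2 — load
T0 CAS — after: cnt=3, r=2 — ok
T2 LOAD — after: cnt=3, r=3 — load
T3 LOAD — after: cnt=3, r=3 — load
T0 LOAD — after: cnt=3, r=3 — load
T2 CAS — after: cnt=4, r=3 — ok
T1 CAS — after: cnt=4, r=2 — retry
T3 CAS — after: cnt=4, r=3 — retry
T0 CAS — after: cnt=4, r=3 — retry
T2 LOAD — after: cnt=4, r=4 — load
T2 CAS — after: cnt=5, r=4 — ok
T3 LOAD — after: cnt=5, r=5 — load
T3 CAS — after: cnt=6, r=5 — ok
T1 LOAD — after: cnt=6, r=6 — load
T1 CAS — after: cnt=7, r=6 — ok
T3 LOAD — after: cnt=7, r=7 — load
T3 CAS — after: cnt=8, r=7 — ok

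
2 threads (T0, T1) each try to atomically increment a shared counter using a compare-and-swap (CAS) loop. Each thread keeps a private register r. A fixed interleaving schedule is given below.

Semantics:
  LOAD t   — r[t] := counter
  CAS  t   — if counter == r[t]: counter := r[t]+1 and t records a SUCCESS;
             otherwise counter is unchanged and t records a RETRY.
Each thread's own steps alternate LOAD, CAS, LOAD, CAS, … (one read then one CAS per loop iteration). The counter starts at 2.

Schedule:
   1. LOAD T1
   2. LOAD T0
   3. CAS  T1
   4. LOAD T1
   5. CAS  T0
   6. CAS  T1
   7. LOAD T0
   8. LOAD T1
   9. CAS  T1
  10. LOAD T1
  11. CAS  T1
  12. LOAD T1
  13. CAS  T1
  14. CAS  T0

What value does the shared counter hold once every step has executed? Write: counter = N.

T1 LOAD — after: cnt=2, r=2 — load
T0 LOAD — after: cnt=2, r=2 — load
T1 CAS — after: cnt=3, r=2 — ok
T1 LOAD — after: cnt=3, r=3 — load
T0 CAS — after: cnt=3, r=2 — retry
T1 CAS — after: cnt=4, r=3 — ok
T0 LOAD — after: cnt=4, r=4 — load
T1 LOAD — after: cnt=4, r=4 — load
T1 CAS — after: cnt=5, r=4 — ok
T1 LOAD — after: cnt=5, r=5 — load
T1 CAS — after: cnt=6, r=5 — ok
T1 LOAD — after: cnt=6, r=6 — load
T1 CAS — after: cnt=7, r=6 — ok
T0 CAS — after: cnt=7, r=4 — retry

counter = 7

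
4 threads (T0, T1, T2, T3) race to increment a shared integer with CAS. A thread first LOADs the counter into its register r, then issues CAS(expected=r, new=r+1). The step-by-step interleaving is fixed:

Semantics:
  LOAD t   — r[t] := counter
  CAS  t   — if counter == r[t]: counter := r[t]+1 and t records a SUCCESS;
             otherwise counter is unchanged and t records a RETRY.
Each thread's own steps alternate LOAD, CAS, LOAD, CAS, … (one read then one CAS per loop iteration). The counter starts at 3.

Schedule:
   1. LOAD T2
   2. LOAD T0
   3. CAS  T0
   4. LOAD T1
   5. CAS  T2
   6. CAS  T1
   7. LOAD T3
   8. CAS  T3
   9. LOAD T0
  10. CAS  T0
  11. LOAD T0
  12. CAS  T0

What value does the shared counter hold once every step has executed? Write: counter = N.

counter = 8

[1] T2.load  rd  (counter 3, T2.r 3)
[2] T0.load  rd  (counter 3, T0.r 3)
[3] T0.cas  hit  (counter 4, T0.r 3)
[4] T1.load  rd  (counter 4, T1.r 4)
[5] T2.cas  miss  (counter 4, T2.r 3)
[6] T1.cas  hit  (counter 5, T1.r 4)
[7] T3.load  rd  (counter 5, T3.r 5)
[8] T3.cas  hit  (counter 6, T3.r 5)
[9] T0.load  rd  (counter 6, T0.r 6)
[10] T0.cas  hit  (counter 7, T0.r 6)
[11] T0.load  rd  (counter 7, T0.r 7)
[12] T0.cas  hit  (counter 8, T0.r 7)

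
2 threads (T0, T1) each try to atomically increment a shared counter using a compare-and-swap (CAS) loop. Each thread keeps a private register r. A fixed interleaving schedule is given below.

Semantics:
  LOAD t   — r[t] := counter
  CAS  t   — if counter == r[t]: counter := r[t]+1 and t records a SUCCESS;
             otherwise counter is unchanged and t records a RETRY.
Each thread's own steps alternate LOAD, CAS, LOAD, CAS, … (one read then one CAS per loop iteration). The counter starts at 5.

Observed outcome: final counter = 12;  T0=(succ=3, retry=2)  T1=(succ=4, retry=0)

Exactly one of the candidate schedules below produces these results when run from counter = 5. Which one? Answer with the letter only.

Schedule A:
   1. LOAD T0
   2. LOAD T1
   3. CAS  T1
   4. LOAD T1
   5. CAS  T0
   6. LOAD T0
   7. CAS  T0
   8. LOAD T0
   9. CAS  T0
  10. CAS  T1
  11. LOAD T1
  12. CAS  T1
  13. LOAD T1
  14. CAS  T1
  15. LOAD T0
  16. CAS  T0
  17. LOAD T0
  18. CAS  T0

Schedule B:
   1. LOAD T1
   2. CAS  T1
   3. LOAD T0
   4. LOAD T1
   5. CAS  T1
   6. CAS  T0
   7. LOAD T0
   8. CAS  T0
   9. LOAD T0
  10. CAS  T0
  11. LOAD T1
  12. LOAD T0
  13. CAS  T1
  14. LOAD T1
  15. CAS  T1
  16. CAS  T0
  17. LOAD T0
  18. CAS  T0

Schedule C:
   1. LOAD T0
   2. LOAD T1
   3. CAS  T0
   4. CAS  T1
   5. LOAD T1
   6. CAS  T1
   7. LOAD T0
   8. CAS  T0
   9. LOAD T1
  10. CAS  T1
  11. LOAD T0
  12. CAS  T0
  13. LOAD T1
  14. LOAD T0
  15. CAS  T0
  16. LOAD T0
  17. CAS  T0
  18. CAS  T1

B

Simulating candidate B:
   1) LOAD T1:  M=5  r_T1=5
   2) CAS  T1:  M=6  r_T1=5 ✓
   3) LOAD T0:  M=6  r_T0=6
   4) LOAD T1:  M=6  r_T1=6
   5) CAS  T1:  M=7  r_T1=6 ✓
   6) CAS  T0:  M=7  r_T0=6 ✗
   7) LOAD T0:  M=7  r_T0=7
   8) CAS  T0:  M=8  r_T0=7 ✓
   9) LOAD T0:  M=8  r_T0=8
  10) CAS  T0:  M=9  r_T0=8 ✓
  11) LOAD T1:  M=9  r_T1=9
  12) LOAD T0:  M=9  r_T0=9
  13) CAS  T1:  M=10  r_T1=9 ✓
  14) LOAD T1:  M=10  r_T1=10
  15) CAS  T1:  M=11  r_T1=10 ✓
  16) CAS  T0:  M=11  r_T0=9 ✗
  17) LOAD T0:  M=11  r_T0=11
  18) CAS  T0:  M=12  r_T0=11 ✓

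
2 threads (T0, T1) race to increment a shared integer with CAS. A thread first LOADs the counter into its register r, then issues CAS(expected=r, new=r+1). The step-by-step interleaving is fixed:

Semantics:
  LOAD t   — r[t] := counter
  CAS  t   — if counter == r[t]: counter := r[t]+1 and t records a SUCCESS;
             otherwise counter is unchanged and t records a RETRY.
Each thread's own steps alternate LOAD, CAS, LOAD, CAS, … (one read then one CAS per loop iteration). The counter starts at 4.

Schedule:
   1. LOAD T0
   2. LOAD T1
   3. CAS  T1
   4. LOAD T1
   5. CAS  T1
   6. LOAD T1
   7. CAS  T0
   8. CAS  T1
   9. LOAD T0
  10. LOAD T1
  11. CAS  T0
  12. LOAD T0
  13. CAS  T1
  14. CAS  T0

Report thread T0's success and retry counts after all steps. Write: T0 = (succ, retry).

T0 = (2, 1)

#1 T0 reads 4
#2 T1 reads 4
#3 T1 CAS(4→5) writes; counter now 5
#4 T1 reads 5
#5 T1 CAS(5→6) writes; counter now 6
#6 T1 reads 6
#7 T0 CAS(4→5) fails; counter now 6
#8 T1 CAS(6→7) writes; counter now 7
#9 T0 reads 7
#10 T1 reads 7
#11 T0 CAS(7→8) writes; counter now 8
#12 T0 reads 8
#13 T1 CAS(7→8) fails; counter now 8
#14 T0 CAS(8→9) writes; counter now 9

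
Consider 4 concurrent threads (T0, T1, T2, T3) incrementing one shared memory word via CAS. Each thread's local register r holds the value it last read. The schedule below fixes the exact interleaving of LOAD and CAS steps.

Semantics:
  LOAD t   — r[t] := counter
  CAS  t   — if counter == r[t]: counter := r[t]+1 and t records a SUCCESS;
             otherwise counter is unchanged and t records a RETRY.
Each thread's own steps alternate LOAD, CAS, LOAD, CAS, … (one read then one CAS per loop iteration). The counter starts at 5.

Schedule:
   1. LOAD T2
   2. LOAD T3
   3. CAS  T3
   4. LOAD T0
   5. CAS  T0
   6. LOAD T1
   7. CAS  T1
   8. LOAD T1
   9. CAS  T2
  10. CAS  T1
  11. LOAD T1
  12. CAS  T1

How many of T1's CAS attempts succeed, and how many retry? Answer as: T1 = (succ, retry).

#1 T2 reads 5
#2 T3 reads 5
#3 T3 CAS(5→6) writes; counter now 6
#4 T0 reads 6
#5 T0 CAS(6→7) writes; counter now 7
#6 T1 reads 7
#7 T1 CAS(7→8) writes; counter now 8
#8 T1 reads 8
#9 T2 CAS(5→6) fails; counter now 8
#10 T1 CAS(8→9) writes; counter now 9
#11 T1 reads 9
#12 T1 CAS(9→10) writes; counter now 10

T1 = (3, 0)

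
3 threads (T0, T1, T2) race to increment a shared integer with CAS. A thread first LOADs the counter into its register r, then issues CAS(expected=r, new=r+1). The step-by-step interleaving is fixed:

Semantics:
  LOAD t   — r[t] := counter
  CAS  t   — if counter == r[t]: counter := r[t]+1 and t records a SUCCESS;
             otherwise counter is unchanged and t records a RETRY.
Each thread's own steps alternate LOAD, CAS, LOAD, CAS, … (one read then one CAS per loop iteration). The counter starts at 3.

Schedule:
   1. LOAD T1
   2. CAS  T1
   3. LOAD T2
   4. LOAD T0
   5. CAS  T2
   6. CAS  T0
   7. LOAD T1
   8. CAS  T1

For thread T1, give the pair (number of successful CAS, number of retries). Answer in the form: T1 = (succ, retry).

T1 = (2, 0)

   1) LOAD T1:  M=3  r_T1=3
   2) CAS  T1:  M=4  r_T1=3 ✓
   3) LOAD T2:  M=4  r_T2=4
   4) LOAD T0:  M=4  r_T0=4
   5) CAS  T2:  M=5  r_T2=4 ✓
   6) CAS  T0:  M=5  r_T0=4 ✗
   7) LOAD T1:  M=5  r_T1=5
   8) CAS  T1:  M=6  r_T1=5 ✓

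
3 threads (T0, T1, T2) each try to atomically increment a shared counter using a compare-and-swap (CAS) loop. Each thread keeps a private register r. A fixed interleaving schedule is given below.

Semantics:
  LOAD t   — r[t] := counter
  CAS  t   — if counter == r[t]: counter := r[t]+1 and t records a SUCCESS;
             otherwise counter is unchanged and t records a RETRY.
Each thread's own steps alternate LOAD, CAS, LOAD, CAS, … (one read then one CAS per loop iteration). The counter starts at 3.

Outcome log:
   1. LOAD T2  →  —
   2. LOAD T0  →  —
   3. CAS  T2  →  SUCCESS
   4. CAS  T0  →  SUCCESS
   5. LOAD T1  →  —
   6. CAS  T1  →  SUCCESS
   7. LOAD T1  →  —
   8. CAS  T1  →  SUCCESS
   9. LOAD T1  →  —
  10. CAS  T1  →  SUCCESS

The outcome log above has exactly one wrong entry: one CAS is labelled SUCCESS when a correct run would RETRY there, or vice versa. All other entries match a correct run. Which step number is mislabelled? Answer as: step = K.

step = 4

Reference trace:
#1 T2 reads 3
#2 T0 reads 3
#3 T2 CAS(3→4) writes; counter now 4
#4 T0 CAS(3→4) fails; counter now 4
#5 T1 reads 4
#6 T1 CAS(4→5) writes; counter now 5
#7 T1 reads 5
#8 T1 CAS(5→6) writes; counter now 6
#9 T1 reads 6
#10 T1 CAS(6→7) writes; counter now 7
Flip is step 4.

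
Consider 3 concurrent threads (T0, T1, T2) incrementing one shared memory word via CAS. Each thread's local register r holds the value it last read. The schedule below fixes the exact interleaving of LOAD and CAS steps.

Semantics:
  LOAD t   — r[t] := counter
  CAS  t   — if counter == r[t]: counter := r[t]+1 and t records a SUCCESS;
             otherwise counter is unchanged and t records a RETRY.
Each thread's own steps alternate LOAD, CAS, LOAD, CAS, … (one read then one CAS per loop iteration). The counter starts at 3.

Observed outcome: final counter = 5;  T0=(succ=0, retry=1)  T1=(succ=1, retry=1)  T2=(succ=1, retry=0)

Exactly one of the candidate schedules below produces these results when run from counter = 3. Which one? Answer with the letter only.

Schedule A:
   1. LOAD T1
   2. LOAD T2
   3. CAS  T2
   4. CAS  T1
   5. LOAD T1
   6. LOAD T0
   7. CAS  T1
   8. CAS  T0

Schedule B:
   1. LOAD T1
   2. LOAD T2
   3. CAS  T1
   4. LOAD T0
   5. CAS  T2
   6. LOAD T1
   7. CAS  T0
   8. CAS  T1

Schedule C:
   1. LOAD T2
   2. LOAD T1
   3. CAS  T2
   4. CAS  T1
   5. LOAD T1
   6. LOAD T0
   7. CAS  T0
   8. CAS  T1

A

Run A:
1. LOAD T1 → mem=3 r[T1]=3 [LOAD]
2. LOAD T2 → mem=3 r[T2]=3 [LOAD]
3. CAS T2 → mem=4 r[T2]=3 [OK]
4. CAS T1 → mem=4 r[T1]=3 [RETRY]
5. LOAD T1 → mem=4 r[T1]=4 [LOAD]
6. LOAD T0 → mem=4 r[T0]=4 [LOAD]
7. CAS T1 → mem=5 r[T1]=4 [OK]
8. CAS T0 → mem=5 r[T0]=4 [RETRY]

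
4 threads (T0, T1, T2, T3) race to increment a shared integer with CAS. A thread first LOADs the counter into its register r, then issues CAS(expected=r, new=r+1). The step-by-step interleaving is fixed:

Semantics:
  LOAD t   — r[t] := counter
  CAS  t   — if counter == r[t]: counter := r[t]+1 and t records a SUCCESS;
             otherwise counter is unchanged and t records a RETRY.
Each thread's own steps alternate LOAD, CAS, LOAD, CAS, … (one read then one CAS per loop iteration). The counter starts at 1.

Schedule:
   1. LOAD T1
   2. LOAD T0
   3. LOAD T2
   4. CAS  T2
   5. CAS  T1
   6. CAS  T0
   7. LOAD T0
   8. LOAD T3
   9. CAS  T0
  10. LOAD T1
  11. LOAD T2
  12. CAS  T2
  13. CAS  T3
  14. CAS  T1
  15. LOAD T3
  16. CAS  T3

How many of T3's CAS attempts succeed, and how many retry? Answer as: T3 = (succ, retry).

T3 = (1, 1)

   1) LOAD T1:  M=1  r_T1=1
   2) LOAD T0:  M=1  r_T0=1
   3) LOAD T2:  M=1  r_T2=1
   4) CAS  T2:  M=2  r_T2=1 ✓
   5) CAS  T1:  M=2  r_T1=1 ✗
   6) CAS  T0:  M=2  r_T0=1 ✗
   7) LOAD T0:  M=2  r_T0=2
   8) LOAD T3:  M=2  r_T3=2
   9) CAS  T0:  M=3  r_T0=2 ✓
  10) LOAD T1:  M=3  r_T1=3
  11) LOAD T2:  M=3  r_T2=3
  12) CAS  T2:  M=4  r_T2=3 ✓
  13) CAS  T3:  M=4  r_T3=2 ✗
  14) CAS  T1:  M=4  r_T1=3 ✗
  15) LOAD T3:  M=4  r_T3=4
  16) CAS  T3:  M=5  r_T3=4 ✓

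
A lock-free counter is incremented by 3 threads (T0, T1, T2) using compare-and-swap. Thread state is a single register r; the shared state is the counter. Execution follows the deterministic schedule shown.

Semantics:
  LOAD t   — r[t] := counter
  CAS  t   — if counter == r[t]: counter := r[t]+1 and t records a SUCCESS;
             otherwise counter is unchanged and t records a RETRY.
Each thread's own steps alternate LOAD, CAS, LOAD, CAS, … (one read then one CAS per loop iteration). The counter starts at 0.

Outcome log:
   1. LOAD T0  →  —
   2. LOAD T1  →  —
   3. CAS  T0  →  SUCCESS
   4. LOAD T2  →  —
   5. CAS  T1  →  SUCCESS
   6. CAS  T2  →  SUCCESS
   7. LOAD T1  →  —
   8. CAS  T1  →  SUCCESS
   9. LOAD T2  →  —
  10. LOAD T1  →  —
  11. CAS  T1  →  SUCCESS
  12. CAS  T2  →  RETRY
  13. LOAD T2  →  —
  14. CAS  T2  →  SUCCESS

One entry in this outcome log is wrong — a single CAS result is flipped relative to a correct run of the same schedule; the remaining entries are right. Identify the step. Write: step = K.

Re-executing:
T0 LOAD — after: cnt=0, r=0 — load
T1 LOAD — after: cnt=0, r=0 — load
T0 CAS — after: cnt=1, r=0 — ok
T2 LOAD — after: cnt=1, r=1 — load
T1 CAS — after: cnt=1, r=0 — retry
T2 CAS — after: cnt=2, r=1 — ok
T1 LOAD — after: cnt=2, r=2 — load
T1 CAS — after: cnt=3, r=2 — ok
T2 LOAD — after: cnt=3, r=3 — load
T1 LOAD — after: cnt=3, r=3 — load
T1 CAS — after: cnt=4, r=3 — ok
T2 CAS — after: cnt=4, r=3 — retry
T2 LOAD — after: cnt=4, r=4 — load
T2 CAS — after: cnt=5, r=4 — ok
Log disagrees first at step 5.

step = 5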